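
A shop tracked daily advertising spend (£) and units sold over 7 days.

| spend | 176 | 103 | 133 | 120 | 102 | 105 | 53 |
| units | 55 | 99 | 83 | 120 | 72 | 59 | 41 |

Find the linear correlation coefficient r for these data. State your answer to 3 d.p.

n = 7, Σx = 792, Σy = 529, Σx² = 97912, Σy² = 44461, Σxy = 61028
nΣxy − ΣxΣy = 427196 − 418968 = 8228
nΣx² − (Σx)² = 685384 − 627264 = 58120; nΣy² − (Σy)² = 311227 − 279841 = 31386
r = 8228 / √(58120 × 31386) = 8228 / 42710.1196 ≈ 0.193

0.193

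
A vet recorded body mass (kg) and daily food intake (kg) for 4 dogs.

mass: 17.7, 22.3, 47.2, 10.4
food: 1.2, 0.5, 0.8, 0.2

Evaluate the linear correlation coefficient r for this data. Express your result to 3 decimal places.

0.310

n = 4, Σx = 97.6, Σy = 2.7, Σx² = 3146.58, Σy² = 2.37, Σxy = 72.23
nΣxy − ΣxΣy = 288.92 − 263.52 = 25.4
nΣx² − (Σx)² = 12586.32 − 9525.76 = 3060.56; nΣy² − (Σy)² = 9.48 − 7.29 = 2.19
r = 25.4 / √(3060.56 × 2.19) = 25.4 / 81.8696 ≈ 0.310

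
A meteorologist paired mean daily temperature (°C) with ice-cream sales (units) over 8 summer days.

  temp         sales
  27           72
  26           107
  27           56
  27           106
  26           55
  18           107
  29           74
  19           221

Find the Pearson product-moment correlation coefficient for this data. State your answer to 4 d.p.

n = 8, Σx = 199, Σy = 798, Σx² = 5065, Σy² = 99796, Σxy = 18801
nΣxy − ΣxΣy = 150408 − 158802 = -8394
nΣx² − (Σx)² = 40520 − 39601 = 919; nΣy² − (Σy)² = 798368 − 636804 = 161564
r = -8394 / √(919 × 161564) = -8394 / 12185.1268 ≈ -0.6889

-0.6889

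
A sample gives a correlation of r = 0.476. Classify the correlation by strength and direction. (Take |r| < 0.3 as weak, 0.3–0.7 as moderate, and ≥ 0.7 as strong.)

r = 0.476 > 0 so the relationship is positive.
|r| = 0.476, which falls in the moderate range.

moderate positive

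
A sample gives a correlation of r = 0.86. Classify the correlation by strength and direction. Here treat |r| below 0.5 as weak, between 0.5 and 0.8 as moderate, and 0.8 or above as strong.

strong positive

r = 0.86 > 0 so the relationship is positive.
|r| = 0.86, which falls in the strong range.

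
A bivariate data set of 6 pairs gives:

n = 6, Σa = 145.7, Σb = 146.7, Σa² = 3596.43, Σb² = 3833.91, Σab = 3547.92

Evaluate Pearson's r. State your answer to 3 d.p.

-0.120

r = (nΣab − ΣaΣb) / √[(nΣa² − (Σa)²)(nΣb² − (Σb)²)]
Numerator: 6×3547.92 − 145.7×146.7 = -86.67
Denominator: √[(21578.58 − 21228.49)(23003.46 − 21520.89)] = √[350.09 × 1482.57] = 720.4394
r = -86.67 / 720.4394 ≈ -0.120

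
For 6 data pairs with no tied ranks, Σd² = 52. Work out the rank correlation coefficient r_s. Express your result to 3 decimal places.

ρ = 1 − 6Σd² / [n(n²−1)] = 1 − 6×52 / (6×35)
  = 1 − 312/210 = 1 − 1.4857 ≈ -0.486

-0.486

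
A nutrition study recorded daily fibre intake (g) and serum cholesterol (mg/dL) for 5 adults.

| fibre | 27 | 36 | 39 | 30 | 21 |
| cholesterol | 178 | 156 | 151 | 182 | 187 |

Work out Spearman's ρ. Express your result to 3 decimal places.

-0.900

Rank fibre: 2, 4, 5, 3, 1
Rank cholesterol: 3, 2, 1, 4, 5
d = rank(fibre) − rank(cholesterol): -1, 2, 4, -1, -4; Σd² = 38
ρ = 1 − 6Σd² / [n(n²−1)] = 1 − 6×38 / (5×24) = 1 − 228/120 ≈ -0.900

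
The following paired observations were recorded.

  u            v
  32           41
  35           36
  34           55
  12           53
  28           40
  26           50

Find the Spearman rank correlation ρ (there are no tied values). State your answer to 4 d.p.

Rank u: 4, 6, 5, 1, 3, 2
Rank v: 3, 1, 6, 5, 2, 4
d = rank(u) − rank(v): 1, 5, -1, -4, 1, -2; Σd² = 48
ρ = 1 − 6Σd² / [n(n²−1)] = 1 − 6×48 / (6×35) = 1 − 288/210 ≈ -0.3714

-0.3714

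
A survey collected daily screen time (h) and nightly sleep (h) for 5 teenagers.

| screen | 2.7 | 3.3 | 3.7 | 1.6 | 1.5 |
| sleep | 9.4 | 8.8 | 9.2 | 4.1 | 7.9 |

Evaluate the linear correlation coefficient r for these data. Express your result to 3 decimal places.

0.693

n = 5, Σx = 12.8, Σy = 39.4, Σx² = 36.68, Σy² = 329.66, Σxy = 106.87
nΣxy − ΣxΣy = 534.35 − 504.32 = 30.03
nΣx² − (Σx)² = 183.4 − 163.84 = 19.56; nΣy² − (Σy)² = 1648.3 − 1552.36 = 95.94
r = 30.03 / √(19.56 × 95.94) = 30.03 / 43.3196 ≈ 0.693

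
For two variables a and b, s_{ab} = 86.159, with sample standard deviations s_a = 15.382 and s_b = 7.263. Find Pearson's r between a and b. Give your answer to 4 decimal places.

r = Cov(a,b) / (s_a · s_b) = 86.159 / (15.382 × 7.263)
  = 86.159 / 111.7195 ≈ 0.7712

0.7712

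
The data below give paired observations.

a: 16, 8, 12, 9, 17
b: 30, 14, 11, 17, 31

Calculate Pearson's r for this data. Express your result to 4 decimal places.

0.8452

n = 5, Σa = 62, Σb = 103, Σa² = 834, Σb² = 2467, Σab = 1404
nΣab − ΣaΣb = 7020 − 6386 = 634
nΣa² − (Σa)² = 4170 − 3844 = 326; nΣb² − (Σb)² = 12335 − 10609 = 1726
r = 634 / √(326 × 1726) = 634 / 750.1173 ≈ 0.8452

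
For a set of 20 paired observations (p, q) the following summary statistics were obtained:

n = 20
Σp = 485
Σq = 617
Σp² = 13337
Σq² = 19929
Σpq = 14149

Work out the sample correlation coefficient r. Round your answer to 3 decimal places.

-0.685

r = (nΣpq − ΣpΣq) / √[(nΣp² − (Σp)²)(nΣq² − (Σq)²)]
Numerator: 20×14149 − 485×617 = -16265
Denominator: √[(266740 − 235225)(398580 − 380689)] = √[31515 × 17891] = 23745.2072
r = -16265 / 23745.2072 ≈ -0.685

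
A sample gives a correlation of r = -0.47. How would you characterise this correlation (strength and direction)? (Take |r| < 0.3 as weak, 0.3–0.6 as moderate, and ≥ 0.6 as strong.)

r = -0.47 < 0 so the relationship is negative.
|r| = 0.47, which falls in the moderate range.

moderate negative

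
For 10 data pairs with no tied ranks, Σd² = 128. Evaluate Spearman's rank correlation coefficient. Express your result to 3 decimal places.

0.224

ρ = 1 − 6Σd² / [n(n²−1)] = 1 − 6×128 / (10×99)
  = 1 − 768/990 = 1 − 0.7758 ≈ 0.224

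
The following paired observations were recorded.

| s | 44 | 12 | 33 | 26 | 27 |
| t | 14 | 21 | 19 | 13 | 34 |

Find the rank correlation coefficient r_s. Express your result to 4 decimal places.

Rank s: 5, 1, 4, 2, 3
Rank t: 2, 4, 3, 1, 5
d = rank(s) − rank(t): 3, -3, 1, 1, -2; Σd² = 24
ρ = 1 − 6Σd² / [n(n²−1)] = 1 − 6×24 / (5×24) = 1 − 144/120 ≈ -0.2000

-0.2000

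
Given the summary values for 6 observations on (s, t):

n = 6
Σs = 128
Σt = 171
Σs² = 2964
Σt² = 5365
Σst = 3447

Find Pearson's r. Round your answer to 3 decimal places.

r = (nΣst − ΣsΣt) / √[(nΣs² − (Σs)²)(nΣt² − (Σt)²)]
Numerator: 6×3447 − 128×171 = -1206
Denominator: √[(17784 − 16384)(32190 − 29241)] = √[1400 × 2949] = 2031.8957
r = -1206 / 2031.8957 ≈ -0.594

-0.594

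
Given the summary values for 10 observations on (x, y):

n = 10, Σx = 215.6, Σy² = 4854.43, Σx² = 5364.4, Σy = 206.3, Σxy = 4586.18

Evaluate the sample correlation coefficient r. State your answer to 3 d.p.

0.211

r = (nΣxy − ΣxΣy) / √[(nΣx² − (Σx)²)(nΣy² − (Σy)²)]
Numerator: 10×4586.18 − 215.6×206.3 = 1383.52
Denominator: √[(53644 − 46483.36)(48544.3 − 42559.69)] = √[7160.64 × 5984.61] = 6546.2690
r = 1383.52 / 6546.2690 ≈ 0.211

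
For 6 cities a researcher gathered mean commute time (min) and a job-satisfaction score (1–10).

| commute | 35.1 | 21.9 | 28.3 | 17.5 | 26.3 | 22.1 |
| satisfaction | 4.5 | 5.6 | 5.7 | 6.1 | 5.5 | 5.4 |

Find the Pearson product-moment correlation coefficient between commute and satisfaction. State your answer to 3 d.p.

n = 6, Σx = 151.2, Σy = 32.8, Σx² = 3998.86, Σy² = 180.72, Σxy = 812.64
nΣxy − ΣxΣy = 4875.84 − 4959.36 = -83.52
nΣx² − (Σx)² = 23993.16 − 22861.44 = 1131.72; nΣy² − (Σy)² = 1084.32 − 1075.84 = 8.48
r = -83.52 / √(1131.72 × 8.48) = -83.52 / 97.9642 ≈ -0.853

-0.853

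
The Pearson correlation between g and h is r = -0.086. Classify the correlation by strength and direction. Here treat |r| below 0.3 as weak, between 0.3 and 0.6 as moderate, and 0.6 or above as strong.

weak negative

r = -0.086 < 0 so the relationship is negative.
|r| = 0.086, which falls in the weak range.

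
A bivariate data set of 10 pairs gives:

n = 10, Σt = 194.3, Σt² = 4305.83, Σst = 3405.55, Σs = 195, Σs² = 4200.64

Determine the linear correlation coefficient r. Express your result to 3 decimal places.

r = (nΣst − ΣsΣt) / √[(nΣs² − (Σs)²)(nΣt² − (Σt)²)]
Numerator: 10×3405.55 − 195×194.3 = -3833
Denominator: √[(42006.4 − 38025)(43058.3 − 37752.49)] = √[3981.4 × 5305.81] = 4596.1453
r = -3833 / 4596.1453 ≈ -0.834

-0.834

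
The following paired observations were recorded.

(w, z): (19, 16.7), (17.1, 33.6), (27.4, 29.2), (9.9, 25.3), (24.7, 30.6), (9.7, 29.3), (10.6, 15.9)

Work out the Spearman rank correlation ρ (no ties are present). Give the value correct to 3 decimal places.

0.143

Rank w: 5, 4, 7, 2, 6, 1, 3
Rank z: 2, 7, 4, 3, 6, 5, 1
d = rank(w) − rank(z): 3, -3, 3, -1, 0, -4, 2; Σd² = 48
ρ = 1 − 6Σd² / [n(n²−1)] = 1 − 6×48 / (7×48) = 1 − 288/336 ≈ 0.143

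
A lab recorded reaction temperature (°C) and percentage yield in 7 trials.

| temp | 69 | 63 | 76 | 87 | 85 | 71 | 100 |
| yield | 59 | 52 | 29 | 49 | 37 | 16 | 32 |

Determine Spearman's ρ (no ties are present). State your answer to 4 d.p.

-0.3571

Rank temp: 2, 1, 4, 6, 5, 3, 7
Rank yield: 7, 6, 2, 5, 4, 1, 3
d = rank(temp) − rank(yield): -5, -5, 2, 1, 1, 2, 4; Σd² = 76
ρ = 1 − 6Σd² / [n(n²−1)] = 1 − 6×76 / (7×48) = 1 − 456/336 ≈ -0.3571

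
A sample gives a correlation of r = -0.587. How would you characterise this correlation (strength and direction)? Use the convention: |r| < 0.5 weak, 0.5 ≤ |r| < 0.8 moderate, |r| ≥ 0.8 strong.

moderate negative

r = -0.587 < 0 so the relationship is negative.
|r| = 0.587, which falls in the moderate range.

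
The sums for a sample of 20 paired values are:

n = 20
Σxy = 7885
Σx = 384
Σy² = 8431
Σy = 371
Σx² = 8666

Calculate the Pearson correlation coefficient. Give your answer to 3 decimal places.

r = (nΣxy − ΣxΣy) / √[(nΣx² − (Σx)²)(nΣy² − (Σy)²)]
Numerator: 20×7885 − 384×371 = 15236
Denominator: √[(173320 − 147456)(168620 − 137641)] = √[25864 × 30979] = 28306.1982
r = 15236 / 28306.1982 ≈ 0.538

0.538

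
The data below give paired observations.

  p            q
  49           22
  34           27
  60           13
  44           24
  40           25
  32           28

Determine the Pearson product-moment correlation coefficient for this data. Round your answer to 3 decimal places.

-0.969

n = 6, Σp = 259, Σq = 139, Σp² = 11717, Σq² = 3367, Σpq = 5728
nΣpq − ΣpΣq = 34368 − 36001 = -1633
nΣp² − (Σp)² = 70302 − 67081 = 3221; nΣq² − (Σq)² = 20202 − 19321 = 881
r = -1633 / √(3221 × 881) = -1633 / 1684.5477 ≈ -0.969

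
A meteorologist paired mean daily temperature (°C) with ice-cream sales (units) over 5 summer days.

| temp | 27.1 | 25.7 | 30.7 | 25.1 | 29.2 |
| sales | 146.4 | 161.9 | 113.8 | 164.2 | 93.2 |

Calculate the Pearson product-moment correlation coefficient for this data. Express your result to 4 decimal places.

-0.8899

n = 5, Σx = 137.8, Σy = 679.5, Σx² = 3820.04, Σy² = 96242.89, Σxy = 18464.79
nΣxy − ΣxΣy = 92323.95 − 93635.1 = -1311.15
nΣx² − (Σx)² = 19100.2 − 18988.84 = 111.36; nΣy² − (Σy)² = 481214.45 − 461720.25 = 19494.2
r = -1311.15 / √(111.36 × 19494.2) = -1311.15 / 1473.3886 ≈ -0.8899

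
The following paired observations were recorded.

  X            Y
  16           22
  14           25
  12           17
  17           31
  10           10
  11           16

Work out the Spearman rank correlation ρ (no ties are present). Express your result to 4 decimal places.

0.9429

Rank X: 5, 4, 3, 6, 1, 2
Rank Y: 4, 5, 3, 6, 1, 2
d = rank(X) − rank(Y): 1, -1, 0, 0, 0, 0; Σd² = 2
ρ = 1 − 6Σd² / [n(n²−1)] = 1 − 6×2 / (6×35) = 1 − 12/210 ≈ 0.9429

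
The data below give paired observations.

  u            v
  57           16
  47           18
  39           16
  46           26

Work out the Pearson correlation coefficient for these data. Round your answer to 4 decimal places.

-0.1228

n = 4, Σu = 189, Σv = 76, Σu² = 9095, Σv² = 1512, Σuv = 3578
nΣuv − ΣuΣv = 14312 − 14364 = -52
nΣu² − (Σu)² = 36380 − 35721 = 659; nΣv² − (Σv)² = 6048 − 5776 = 272
r = -52 / √(659 × 272) = -52 / 423.3769 ≈ -0.1228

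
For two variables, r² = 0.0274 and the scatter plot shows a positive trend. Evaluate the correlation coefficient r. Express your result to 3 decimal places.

0.166

|r| = √0.0274 = 0.166
The association is positive, so r = 0.166.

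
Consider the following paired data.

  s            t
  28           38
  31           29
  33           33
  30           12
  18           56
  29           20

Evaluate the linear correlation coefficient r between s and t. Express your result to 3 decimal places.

-0.735

n = 6, Σs = 169, Σt = 188, Σs² = 4899, Σt² = 7054, Σst = 5000
nΣst − ΣsΣt = 30000 − 31772 = -1772
nΣs² − (Σs)² = 29394 − 28561 = 833; nΣt² − (Σt)² = 42324 − 35344 = 6980
r = -1772 / √(833 × 6980) = -1772 / 2411.2943 ≈ -0.735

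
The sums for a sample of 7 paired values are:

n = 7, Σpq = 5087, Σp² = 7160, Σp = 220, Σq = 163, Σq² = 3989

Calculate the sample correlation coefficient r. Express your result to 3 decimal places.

-0.164

r = (nΣpq − ΣpΣq) / √[(nΣp² − (Σp)²)(nΣq² − (Σq)²)]
Numerator: 7×5087 − 220×163 = -251
Denominator: √[(50120 − 48400)(27923 − 26569)] = √[1720 × 1354] = 1526.0668
r = -251 / 1526.0668 ≈ -0.164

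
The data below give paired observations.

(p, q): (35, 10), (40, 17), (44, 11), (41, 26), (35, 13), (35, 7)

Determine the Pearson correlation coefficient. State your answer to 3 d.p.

0.458

n = 6, Σp = 230, Σq = 84, Σp² = 8892, Σq² = 1404, Σpq = 3280
nΣpq − ΣpΣq = 19680 − 19320 = 360
nΣp² − (Σp)² = 53352 − 52900 = 452; nΣq² − (Σq)² = 8424 − 7056 = 1368
r = 360 / √(452 × 1368) = 360 / 786.3434 ≈ 0.458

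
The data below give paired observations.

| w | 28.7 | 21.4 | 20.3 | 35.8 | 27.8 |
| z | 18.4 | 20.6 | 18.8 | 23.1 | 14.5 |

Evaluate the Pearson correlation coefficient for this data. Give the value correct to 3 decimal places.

n = 5, Σw = 134, Σz = 95.4, Σw² = 3748.22, Σz² = 1860.22, Σwz = 2580.64
nΣwz − ΣwΣz = 12903.2 − 12783.6 = 119.6
nΣw² − (Σw)² = 18741.1 − 17956 = 785.1; nΣz² − (Σz)² = 9301.1 − 9101.16 = 199.94
r = 119.6 / √(785.1 × 199.94) = 119.6 / 396.1980 ≈ 0.302

0.302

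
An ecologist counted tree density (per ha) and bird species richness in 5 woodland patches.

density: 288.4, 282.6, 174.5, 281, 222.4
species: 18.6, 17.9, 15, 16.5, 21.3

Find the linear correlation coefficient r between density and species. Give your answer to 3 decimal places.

n = 5, Σx = 1248.9, Σy = 89.3, Σx² = 321910.33, Σy² = 1617.31, Σxy = 22413.9
nΣxy − ΣxΣy = 112069.5 − 111526.77 = 542.73
nΣx² − (Σx)² = 1609551.65 − 1559751.21 = 49800.44; nΣy² − (Σy)² = 8086.55 − 7974.49 = 112.06
r = 542.73 / √(49800.44 × 112.06) = 542.73 / 2362.3373 ≈ 0.230

0.230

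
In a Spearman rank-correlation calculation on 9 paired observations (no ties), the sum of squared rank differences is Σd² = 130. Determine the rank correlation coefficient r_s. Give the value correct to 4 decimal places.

-0.0833

ρ = 1 − 6Σd² / [n(n²−1)] = 1 − 6×130 / (9×80)
  = 1 − 780/720 = 1 − 1.08333 ≈ -0.0833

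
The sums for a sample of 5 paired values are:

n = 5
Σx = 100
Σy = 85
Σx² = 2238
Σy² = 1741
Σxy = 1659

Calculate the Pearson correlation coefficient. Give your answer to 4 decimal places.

-0.1545

r = (nΣxy − ΣxΣy) / √[(nΣx² − (Σx)²)(nΣy² − (Σy)²)]
Numerator: 5×1659 − 100×85 = -205
Denominator: √[(11190 − 10000)(8705 − 7225)] = √[1190 × 1480] = 1327.1021
r = -205 / 1327.1021 ≈ -0.1545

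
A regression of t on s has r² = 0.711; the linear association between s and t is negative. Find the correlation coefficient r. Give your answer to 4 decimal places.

-0.8432

|r| = √0.711 = 0.8432
The association is negative, so r = −0.8432.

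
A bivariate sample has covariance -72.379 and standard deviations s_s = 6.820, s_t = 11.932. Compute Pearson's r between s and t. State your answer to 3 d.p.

-0.889

r = Cov(s,t) / (s_s · s_t) = -72.379 / (6.820 × 11.932)
  = -72.379 / 81.3762 ≈ -0.889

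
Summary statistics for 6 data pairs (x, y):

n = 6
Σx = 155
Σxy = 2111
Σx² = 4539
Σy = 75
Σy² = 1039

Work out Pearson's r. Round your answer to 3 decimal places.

r = (nΣxy − ΣxΣy) / √[(nΣx² − (Σx)²)(nΣy² − (Σy)²)]
Numerator: 6×2111 − 155×75 = 1041
Denominator: √[(27234 − 24025)(6234 − 5625)] = √[3209 × 609] = 1397.9560
r = 1041 / 1397.9560 ≈ 0.745

0.745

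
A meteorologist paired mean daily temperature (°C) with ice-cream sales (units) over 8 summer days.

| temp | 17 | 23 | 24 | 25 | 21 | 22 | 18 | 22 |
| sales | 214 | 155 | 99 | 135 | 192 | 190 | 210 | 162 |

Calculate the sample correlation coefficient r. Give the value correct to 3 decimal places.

n = 8, Σx = 172, Σy = 1357, Σx² = 3752, Σy² = 241155, Σxy = 28510
nΣxy − ΣxΣy = 228080 − 233404 = -5324
nΣx² − (Σx)² = 30016 − 29584 = 432; nΣy² − (Σy)² = 1929240 − 1841449 = 87791
r = -5324 / √(432 × 87791) = -5324 / 6158.3855 ≈ -0.865

-0.865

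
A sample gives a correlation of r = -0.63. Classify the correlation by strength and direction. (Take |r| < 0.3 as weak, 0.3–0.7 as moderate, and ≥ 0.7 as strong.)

r = -0.63 < 0 so the relationship is negative.
|r| = 0.63, which falls in the moderate range.

moderate negative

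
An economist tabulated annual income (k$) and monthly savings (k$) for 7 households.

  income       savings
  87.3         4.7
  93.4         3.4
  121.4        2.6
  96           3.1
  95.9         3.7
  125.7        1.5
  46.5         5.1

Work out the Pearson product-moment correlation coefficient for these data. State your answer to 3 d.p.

-0.900

n = 7, Σx = 666.2, Σy = 24.1, Σx² = 67458.36, Σy² = 91.97, Σxy = 2121.64
nΣxy − ΣxΣy = 14851.48 − 16055.42 = -1203.94
nΣx² − (Σx)² = 472208.52 − 443822.44 = 28386.08; nΣy² − (Σy)² = 643.79 − 580.81 = 62.98
r = -1203.94 / √(28386.08 × 62.98) = -1203.94 / 1337.0697 ≈ -0.900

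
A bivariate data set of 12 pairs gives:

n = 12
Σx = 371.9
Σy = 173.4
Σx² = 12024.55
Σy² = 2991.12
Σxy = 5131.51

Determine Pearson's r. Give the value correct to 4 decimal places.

r = (nΣxy − ΣxΣy) / √[(nΣx² − (Σx)²)(nΣy² − (Σy)²)]
Numerator: 12×5131.51 − 371.9×173.4 = -2909.34
Denominator: √[(144294.6 − 138309.61)(35893.44 − 30067.56)] = √[5984.99 × 5825.88] = 5904.8991
r = -2909.34 / 5904.8991 ≈ -0.4927

-0.4927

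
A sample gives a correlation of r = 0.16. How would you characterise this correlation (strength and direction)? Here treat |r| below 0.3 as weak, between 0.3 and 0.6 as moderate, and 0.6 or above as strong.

weak positive

r = 0.16 > 0 so the relationship is positive.
|r| = 0.16, which falls in the weak range.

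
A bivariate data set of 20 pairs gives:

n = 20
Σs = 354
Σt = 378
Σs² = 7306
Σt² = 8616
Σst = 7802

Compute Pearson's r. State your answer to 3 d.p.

r = (nΣst − ΣsΣt) / √[(nΣs² − (Σs)²)(nΣt² − (Σt)²)]
Numerator: 20×7802 − 354×378 = 22228
Denominator: √[(146120 − 125316)(172320 − 142884)] = √[20804 × 29436] = 24746.4451
r = 22228 / 24746.4451 ≈ 0.898

0.898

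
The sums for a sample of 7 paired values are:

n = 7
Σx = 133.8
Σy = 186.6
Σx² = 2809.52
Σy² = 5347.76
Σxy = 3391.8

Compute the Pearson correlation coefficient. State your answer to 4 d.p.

r = (nΣxy − ΣxΣy) / √[(nΣx² − (Σx)²)(nΣy² − (Σy)²)]
Numerator: 7×3391.8 − 133.8×186.6 = -1224.48
Denominator: √[(19666.64 − 17902.44)(37434.32 − 34819.56)] = √[1764.2 × 2614.76] = 2147.7802
r = -1224.48 / 2147.7802 ≈ -0.5701

-0.5701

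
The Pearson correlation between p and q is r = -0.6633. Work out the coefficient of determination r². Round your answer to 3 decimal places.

0.440

r² = (-0.6633)² = 0.440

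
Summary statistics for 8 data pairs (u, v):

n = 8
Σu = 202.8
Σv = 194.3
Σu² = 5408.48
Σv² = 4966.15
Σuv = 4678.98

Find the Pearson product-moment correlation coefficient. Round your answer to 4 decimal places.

r = (nΣuv − ΣuΣv) / √[(nΣu² − (Σu)²)(nΣv² − (Σv)²)]
Numerator: 8×4678.98 − 202.8×194.3 = -1972.2
Denominator: √[(43267.84 − 41127.84)(39729.2 − 37752.49)] = √[2140 × 1976.71] = 2056.7351
r = -1972.2 / 2056.7351 ≈ -0.9589

-0.9589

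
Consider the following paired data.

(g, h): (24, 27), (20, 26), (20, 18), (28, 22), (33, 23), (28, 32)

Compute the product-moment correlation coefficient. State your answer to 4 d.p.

n = 6, Σg = 153, Σh = 148, Σg² = 4033, Σh² = 3766, Σgh = 3799
nΣgh − ΣgΣh = 22794 − 22644 = 150
nΣg² − (Σg)² = 24198 − 23409 = 789; nΣh² − (Σh)² = 22596 − 21904 = 692
r = 150 / √(789 × 692) = 150 / 738.9100 ≈ 0.2030

0.2030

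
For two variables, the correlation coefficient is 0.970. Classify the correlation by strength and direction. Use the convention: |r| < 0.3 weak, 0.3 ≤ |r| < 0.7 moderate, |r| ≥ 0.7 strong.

strong positive

r = 0.970 > 0 so the relationship is positive.
|r| = 0.970, which falls in the strong range.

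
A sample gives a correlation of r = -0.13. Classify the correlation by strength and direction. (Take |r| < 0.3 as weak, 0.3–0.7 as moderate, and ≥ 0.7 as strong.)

weak negative

r = -0.13 < 0 so the relationship is negative.
|r| = 0.13, which falls in the weak range.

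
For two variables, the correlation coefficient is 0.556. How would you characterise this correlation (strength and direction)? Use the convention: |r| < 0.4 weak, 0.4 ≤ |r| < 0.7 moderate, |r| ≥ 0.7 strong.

r = 0.556 > 0 so the relationship is positive.
|r| = 0.556, which falls in the moderate range.

moderate positive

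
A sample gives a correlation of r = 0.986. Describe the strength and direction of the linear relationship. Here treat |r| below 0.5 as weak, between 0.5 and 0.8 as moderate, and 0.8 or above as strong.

strong positive

r = 0.986 > 0 so the relationship is positive.
|r| = 0.986, which falls in the strong range.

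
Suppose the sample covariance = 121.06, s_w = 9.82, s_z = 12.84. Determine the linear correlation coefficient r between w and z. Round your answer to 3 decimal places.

0.960

r = Cov(w,z) / (s_w · s_z) = 121.06 / (9.82 × 12.84)
  = 121.06 / 126.0888 ≈ 0.960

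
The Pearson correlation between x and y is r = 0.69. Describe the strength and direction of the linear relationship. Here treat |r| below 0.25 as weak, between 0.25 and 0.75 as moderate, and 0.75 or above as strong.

r = 0.69 > 0 so the relationship is positive.
|r| = 0.69, which falls in the moderate range.

moderate positive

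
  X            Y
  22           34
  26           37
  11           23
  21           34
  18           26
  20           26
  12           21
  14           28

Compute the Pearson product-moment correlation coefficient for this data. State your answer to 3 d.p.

0.882

n = 8, ΣX = 144, ΣY = 229, ΣX² = 2786, ΣY² = 6787, ΣXY = 4309
nΣXY − ΣXΣY = 34472 − 32976 = 1496
nΣX² − (ΣX)² = 22288 − 20736 = 1552; nΣY² − (ΣY)² = 54296 − 52441 = 1855
r = 1496 / √(1552 × 1855) = 1496 / 1696.7498 ≈ 0.882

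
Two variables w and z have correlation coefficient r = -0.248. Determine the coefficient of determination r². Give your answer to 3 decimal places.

0.062

r² = (-0.248)² = 0.062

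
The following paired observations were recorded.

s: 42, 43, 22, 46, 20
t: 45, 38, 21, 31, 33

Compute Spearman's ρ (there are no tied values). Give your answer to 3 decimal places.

0.100

Rank s: 3, 4, 2, 5, 1
Rank t: 5, 4, 1, 2, 3
d = rank(s) − rank(t): -2, 0, 1, 3, -2; Σd² = 18
ρ = 1 − 6Σd² / [n(n²−1)] = 1 − 6×18 / (5×24) = 1 − 108/120 ≈ 0.100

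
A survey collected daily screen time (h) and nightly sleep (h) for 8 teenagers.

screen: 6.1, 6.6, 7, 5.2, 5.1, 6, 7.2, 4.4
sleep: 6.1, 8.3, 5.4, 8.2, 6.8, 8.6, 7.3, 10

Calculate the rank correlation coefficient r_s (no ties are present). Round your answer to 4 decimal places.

-0.4762

Rank screen: 5, 6, 7, 3, 2, 4, 8, 1
Rank sleep: 2, 6, 1, 5, 3, 7, 4, 8
d = rank(screen) − rank(sleep): 3, 0, 6, -2, -1, -3, 4, -7; Σd² = 124
ρ = 1 − 6Σd² / [n(n²−1)] = 1 − 6×124 / (8×63) = 1 − 744/504 ≈ -0.4762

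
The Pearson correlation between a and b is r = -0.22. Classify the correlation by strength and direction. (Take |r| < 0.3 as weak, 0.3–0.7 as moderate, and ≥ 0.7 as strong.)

r = -0.22 < 0 so the relationship is negative.
|r| = 0.22, which falls in the weak range.

weak negative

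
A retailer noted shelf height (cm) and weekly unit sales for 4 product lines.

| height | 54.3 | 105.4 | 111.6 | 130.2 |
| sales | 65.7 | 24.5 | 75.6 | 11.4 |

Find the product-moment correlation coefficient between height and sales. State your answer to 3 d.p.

-0.565

n = 4, Σx = 401.5, Σy = 177.2, Σx² = 43464.25, Σy² = 10762.06, Σxy = 16071.05
nΣxy − ΣxΣy = 64284.2 − 71145.8 = -6861.6
nΣx² − (Σx)² = 173857 − 161202.25 = 12654.75; nΣy² − (Σy)² = 43048.24 − 31399.84 = 11648.4
r = -6861.6 / √(12654.75 × 11648.4) = -6861.6 / 12141.1527 ≈ -0.565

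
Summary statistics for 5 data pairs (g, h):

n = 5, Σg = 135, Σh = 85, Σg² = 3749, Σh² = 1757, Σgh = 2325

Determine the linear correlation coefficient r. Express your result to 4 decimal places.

0.1665

r = (nΣgh − ΣgΣh) / √[(nΣg² − (Σg)²)(nΣh² − (Σh)²)]
Numerator: 5×2325 − 135×85 = 150
Denominator: √[(18745 − 18225)(8785 − 7225)] = √[520 × 1560] = 900.6664
r = 150 / 900.6664 ≈ 0.1665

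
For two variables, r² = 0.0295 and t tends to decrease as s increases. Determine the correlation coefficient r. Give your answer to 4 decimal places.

-0.1718

|r| = √0.0295 = 0.1718
The association is negative, so r = −0.1718.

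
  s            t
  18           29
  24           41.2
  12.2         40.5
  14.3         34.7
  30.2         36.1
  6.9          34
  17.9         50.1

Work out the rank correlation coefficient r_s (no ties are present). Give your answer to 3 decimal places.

Rank s: 5, 6, 2, 3, 7, 1, 4
Rank t: 1, 6, 5, 3, 4, 2, 7
d = rank(s) − rank(t): 4, 0, -3, 0, 3, -1, -3; Σd² = 44
ρ = 1 − 6Σd² / [n(n²−1)] = 1 − 6×44 / (7×48) = 1 − 264/336 ≈ 0.214

0.214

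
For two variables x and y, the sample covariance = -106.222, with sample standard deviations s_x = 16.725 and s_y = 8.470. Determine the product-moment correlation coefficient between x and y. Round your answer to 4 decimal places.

r = Cov(x,y) / (s_x · s_y) = -106.222 / (16.725 × 8.470)
  = -106.222 / 141.6608 ≈ -0.7498

-0.7498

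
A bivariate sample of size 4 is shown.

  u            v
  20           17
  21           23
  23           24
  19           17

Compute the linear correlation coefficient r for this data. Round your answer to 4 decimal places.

0.8919

n = 4, Σu = 83, Σv = 81, Σu² = 1731, Σv² = 1683, Σuv = 1698
nΣuv − ΣuΣv = 6792 − 6723 = 69
nΣu² − (Σu)² = 6924 − 6889 = 35; nΣv² − (Σv)² = 6732 − 6561 = 171
r = 69 / √(35 × 171) = 69 / 77.3628 ≈ 0.8919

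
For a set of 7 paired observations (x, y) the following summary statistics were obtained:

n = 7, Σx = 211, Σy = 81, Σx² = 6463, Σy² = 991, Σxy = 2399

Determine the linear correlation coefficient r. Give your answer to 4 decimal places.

r = (nΣxy − ΣxΣy) / √[(nΣx² − (Σx)²)(nΣy² − (Σy)²)]
Numerator: 7×2399 − 211×81 = -298
Denominator: √[(45241 − 44521)(6937 − 6561)] = √[720 × 376] = 520.3076
r = -298 / 520.3076 ≈ -0.5727

-0.5727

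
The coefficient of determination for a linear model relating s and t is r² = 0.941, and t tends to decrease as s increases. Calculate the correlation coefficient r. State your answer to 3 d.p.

-0.970

|r| = √0.941 = 0.970
The association is negative, so r = −0.970.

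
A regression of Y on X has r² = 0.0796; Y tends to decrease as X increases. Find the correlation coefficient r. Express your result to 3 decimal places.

-0.282

|r| = √0.0796 = 0.282
The association is negative, so r = −0.282.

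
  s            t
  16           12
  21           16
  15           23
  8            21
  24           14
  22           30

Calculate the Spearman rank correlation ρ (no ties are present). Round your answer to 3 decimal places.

Rank s: 3, 4, 2, 1, 6, 5
Rank t: 1, 3, 5, 4, 2, 6
d = rank(s) − rank(t): 2, 1, -3, -3, 4, -1; Σd² = 40
ρ = 1 − 6Σd² / [n(n²−1)] = 1 − 6×40 / (6×35) = 1 − 240/210 ≈ -0.143

-0.143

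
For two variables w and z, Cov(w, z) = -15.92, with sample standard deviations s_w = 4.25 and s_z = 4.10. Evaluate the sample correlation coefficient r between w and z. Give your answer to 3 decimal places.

r = Cov(w,z) / (s_w · s_z) = -15.92 / (4.25 × 4.10)
  = -15.92 / 17.4250 ≈ -0.914

-0.914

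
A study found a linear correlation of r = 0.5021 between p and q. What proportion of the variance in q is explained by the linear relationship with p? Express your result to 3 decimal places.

0.252

r² = (0.5021)² = 0.252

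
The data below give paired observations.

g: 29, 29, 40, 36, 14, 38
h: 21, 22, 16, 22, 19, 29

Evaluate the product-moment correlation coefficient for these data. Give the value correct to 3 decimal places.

n = 6, Σg = 186, Σh = 129, Σg² = 6218, Σh² = 2867, Σgh = 4047
nΣgh − ΣgΣh = 24282 − 23994 = 288
nΣg² − (Σg)² = 37308 − 34596 = 2712; nΣh² − (Σh)² = 17202 − 16641 = 561
r = 288 / √(2712 × 561) = 288 / 1233.4634 ≈ 0.233

0.233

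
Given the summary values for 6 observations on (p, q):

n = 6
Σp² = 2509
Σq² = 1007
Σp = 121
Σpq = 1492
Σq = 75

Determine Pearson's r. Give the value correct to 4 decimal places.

-0.2964

r = (nΣpq − ΣpΣq) / √[(nΣp² − (Σp)²)(nΣq² − (Σq)²)]
Numerator: 6×1492 − 121×75 = -123
Denominator: √[(15054 − 14641)(6042 − 5625)] = √[413 × 417] = 414.9952
r = -123 / 414.9952 ≈ -0.2964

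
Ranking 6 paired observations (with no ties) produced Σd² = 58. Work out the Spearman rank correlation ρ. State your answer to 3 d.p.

ρ = 1 − 6Σd² / [n(n²−1)] = 1 − 6×58 / (6×35)
  = 1 − 348/210 = 1 − 1.6571 ≈ -0.657

-0.657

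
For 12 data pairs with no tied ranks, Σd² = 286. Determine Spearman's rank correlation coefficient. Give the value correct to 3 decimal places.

ρ = 1 − 6Σd² / [n(n²−1)] = 1 − 6×286 / (12×143)
  = 1 − 1716/1716 = 1 − 1.0000 ≈ 0.000

0.000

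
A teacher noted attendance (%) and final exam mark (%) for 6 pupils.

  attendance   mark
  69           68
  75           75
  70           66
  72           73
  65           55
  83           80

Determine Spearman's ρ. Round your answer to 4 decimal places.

Rank attendance: 2, 5, 3, 4, 1, 6
Rank mark: 3, 5, 2, 4, 1, 6
d = rank(attendance) − rank(mark): -1, 0, 1, 0, 0, 0; Σd² = 2
ρ = 1 − 6Σd² / [n(n²−1)] = 1 − 6×2 / (6×35) = 1 − 12/210 ≈ 0.9429

0.9429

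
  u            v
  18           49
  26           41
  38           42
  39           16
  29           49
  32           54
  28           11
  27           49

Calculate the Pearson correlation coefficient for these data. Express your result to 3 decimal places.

n = 8, Σu = 237, Σv = 311, Σu² = 7343, Σv² = 13941, Σuv = 8948
nΣuv − ΣuΣv = 71584 − 73707 = -2123
nΣu² − (Σu)² = 58744 − 56169 = 2575; nΣv² − (Σv)² = 111528 − 96721 = 14807
r = -2123 / √(2575 × 14807) = -2123 / 6174.7895 ≈ -0.344

-0.344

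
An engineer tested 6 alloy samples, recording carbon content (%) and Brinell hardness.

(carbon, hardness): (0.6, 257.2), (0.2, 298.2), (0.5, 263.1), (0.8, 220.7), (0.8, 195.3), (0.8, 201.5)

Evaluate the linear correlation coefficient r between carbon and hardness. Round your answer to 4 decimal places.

-0.9543

n = 6, Σx = 3.7, Σy = 1436, Σx² = 2.57, Σy² = 351749.52, Σxy = 839.51
nΣxy − ΣxΣy = 5037.06 − 5313.2 = -276.14
nΣx² − (Σx)² = 15.42 − 13.69 = 1.73; nΣy² − (Σy)² = 2110497.12 − 2062096 = 48401.12
r = -276.14 / √(1.73 × 48401.12) = -276.14 / 289.3682 ≈ -0.9543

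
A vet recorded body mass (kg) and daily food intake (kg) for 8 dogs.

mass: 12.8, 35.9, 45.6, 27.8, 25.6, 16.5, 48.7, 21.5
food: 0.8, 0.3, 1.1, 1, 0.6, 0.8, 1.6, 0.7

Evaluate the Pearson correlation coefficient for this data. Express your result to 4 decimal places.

n = 8, Σx = 234.4, Σy = 6.9, Σx² = 8066.4, Σy² = 6.99, Σxy = 220.5
nΣxy − ΣxΣy = 1764 − 1617.36 = 146.64
nΣx² − (Σx)² = 64531.2 − 54943.36 = 9587.84; nΣy² − (Σy)² = 55.92 − 47.61 = 8.31
r = 146.64 / √(9587.84 × 8.31) = 146.64 / 282.2675 ≈ 0.5195

0.5195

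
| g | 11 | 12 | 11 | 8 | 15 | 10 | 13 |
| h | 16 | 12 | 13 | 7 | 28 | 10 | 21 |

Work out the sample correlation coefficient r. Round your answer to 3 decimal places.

0.933

n = 7, Σg = 80, Σh = 107, Σg² = 944, Σh² = 1943, Σgh = 1312
nΣgh − ΣgΣh = 9184 − 8560 = 624
nΣg² − (Σg)² = 6608 − 6400 = 208; nΣh² − (Σh)² = 13601 − 11449 = 2152
r = 624 / √(208 × 2152) = 624 / 669.0411 ≈ 0.933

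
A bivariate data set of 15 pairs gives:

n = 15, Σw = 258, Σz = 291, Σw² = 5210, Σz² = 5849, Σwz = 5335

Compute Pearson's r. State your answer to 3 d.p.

r = (nΣwz − ΣwΣz) / √[(nΣw² − (Σw)²)(nΣz² − (Σz)²)]
Numerator: 15×5335 − 258×291 = 4947
Denominator: √[(78150 − 66564)(87735 − 84681)] = √[11586 × 3054] = 5948.4153
r = 4947 / 5948.4153 ≈ 0.832

0.832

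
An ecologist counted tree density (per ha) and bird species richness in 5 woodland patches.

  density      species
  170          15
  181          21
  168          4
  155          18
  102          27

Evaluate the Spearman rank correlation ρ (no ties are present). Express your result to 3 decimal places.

-0.300

Rank density: 4, 5, 3, 2, 1
Rank species: 2, 4, 1, 3, 5
d = rank(density) − rank(species): 2, 1, 2, -1, -4; Σd² = 26
ρ = 1 − 6Σd² / [n(n²−1)] = 1 − 6×26 / (5×24) = 1 − 156/120 ≈ -0.300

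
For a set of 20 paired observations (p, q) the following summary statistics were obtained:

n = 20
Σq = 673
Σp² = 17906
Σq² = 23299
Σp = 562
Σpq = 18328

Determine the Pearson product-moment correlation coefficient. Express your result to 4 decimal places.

r = (nΣpq − ΣpΣq) / √[(nΣp² − (Σp)²)(nΣq² − (Σq)²)]
Numerator: 20×18328 − 562×673 = -11666
Denominator: √[(358120 − 315844)(465980 − 452929)] = √[42276 × 13051] = 23489.2332
r = -11666 / 23489.2332 ≈ -0.4967

-0.4967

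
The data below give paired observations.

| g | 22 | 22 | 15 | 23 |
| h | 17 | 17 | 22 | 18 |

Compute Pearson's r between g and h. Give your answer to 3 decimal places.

-0.947

n = 4, Σg = 82, Σh = 74, Σg² = 1722, Σh² = 1386, Σgh = 1492
nΣgh − ΣgΣh = 5968 − 6068 = -100
nΣg² − (Σg)² = 6888 − 6724 = 164; nΣh² − (Σh)² = 5544 − 5476 = 68
r = -100 / √(164 × 68) = -100 / 105.6030 ≈ -0.947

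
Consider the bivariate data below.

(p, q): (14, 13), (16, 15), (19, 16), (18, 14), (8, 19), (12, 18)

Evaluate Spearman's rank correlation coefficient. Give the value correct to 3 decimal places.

-0.486

Rank p: 3, 4, 6, 5, 1, 2
Rank q: 1, 3, 4, 2, 6, 5
d = rank(p) − rank(q): 2, 1, 2, 3, -5, -3; Σd² = 52
ρ = 1 − 6Σd² / [n(n²−1)] = 1 − 6×52 / (6×35) = 1 − 312/210 ≈ -0.486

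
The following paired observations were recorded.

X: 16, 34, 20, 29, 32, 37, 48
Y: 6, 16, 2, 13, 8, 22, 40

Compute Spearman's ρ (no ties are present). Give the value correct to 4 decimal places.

0.9286

Rank X: 1, 5, 2, 3, 4, 6, 7
Rank Y: 2, 5, 1, 4, 3, 6, 7
d = rank(X) − rank(Y): -1, 0, 1, -1, 1, 0, 0; Σd² = 4
ρ = 1 − 6Σd² / [n(n²−1)] = 1 − 6×4 / (7×48) = 1 − 24/336 ≈ 0.9286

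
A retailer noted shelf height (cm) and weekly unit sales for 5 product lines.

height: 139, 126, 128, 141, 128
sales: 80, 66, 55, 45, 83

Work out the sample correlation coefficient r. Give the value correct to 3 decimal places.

n = 5, Σx = 662, Σy = 329, Σx² = 87846, Σy² = 22695, Σxy = 43445
nΣxy − ΣxΣy = 217225 − 217798 = -573
nΣx² − (Σx)² = 439230 − 438244 = 986; nΣy² − (Σy)² = 113475 − 108241 = 5234
r = -573 / √(986 × 5234) = -573 / 2271.7227 ≈ -0.252

-0.252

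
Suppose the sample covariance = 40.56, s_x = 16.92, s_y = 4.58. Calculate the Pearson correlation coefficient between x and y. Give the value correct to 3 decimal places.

r = Cov(x,y) / (s_x · s_y) = 40.56 / (16.92 × 4.58)
  = 40.56 / 77.4936 ≈ 0.523

0.523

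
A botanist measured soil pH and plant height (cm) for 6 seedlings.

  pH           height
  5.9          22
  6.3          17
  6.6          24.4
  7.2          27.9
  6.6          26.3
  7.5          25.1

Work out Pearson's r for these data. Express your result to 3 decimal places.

0.615

n = 6, Σx = 40.1, Σy = 142.7, Σx² = 269.71, Σy² = 3468.47, Σxy = 960.65
nΣxy − ΣxΣy = 5763.9 − 5722.27 = 41.63
nΣx² − (Σx)² = 1618.26 − 1608.01 = 10.25; nΣy² − (Σy)² = 20810.82 − 20363.29 = 447.53
r = 41.63 / √(10.25 × 447.53) = 41.63 / 67.7287 ≈ 0.615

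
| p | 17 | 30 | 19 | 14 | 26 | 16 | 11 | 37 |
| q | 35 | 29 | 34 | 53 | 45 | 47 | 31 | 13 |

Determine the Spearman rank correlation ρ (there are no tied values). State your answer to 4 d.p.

-0.5714

Rank p: 4, 7, 5, 2, 6, 3, 1, 8
Rank q: 5, 2, 4, 8, 6, 7, 3, 1
d = rank(p) − rank(q): -1, 5, 1, -6, 0, -4, -2, 7; Σd² = 132
ρ = 1 − 6Σd² / [n(n²−1)] = 1 − 6×132 / (8×63) = 1 − 792/504 ≈ -0.5714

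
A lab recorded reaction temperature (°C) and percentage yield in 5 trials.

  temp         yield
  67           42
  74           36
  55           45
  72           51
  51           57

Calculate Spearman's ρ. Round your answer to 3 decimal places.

Rank temp: 3, 5, 2, 4, 1
Rank yield: 2, 1, 3, 4, 5
d = rank(temp) − rank(yield): 1, 4, -1, 0, -4; Σd² = 34
ρ = 1 − 6Σd² / [n(n²−1)] = 1 − 6×34 / (5×24) = 1 − 204/120 ≈ -0.700

-0.700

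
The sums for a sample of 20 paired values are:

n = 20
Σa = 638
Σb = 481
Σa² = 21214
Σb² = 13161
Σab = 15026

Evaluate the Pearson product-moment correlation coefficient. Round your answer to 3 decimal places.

-0.271

r = (nΣab − ΣaΣb) / √[(nΣa² − (Σa)²)(nΣb² − (Σb)²)]
Numerator: 20×15026 − 638×481 = -6358
Denominator: √[(424280 − 407044)(263220 − 231361)] = √[17236 × 31859] = 23433.3464
r = -6358 / 23433.3464 ≈ -0.271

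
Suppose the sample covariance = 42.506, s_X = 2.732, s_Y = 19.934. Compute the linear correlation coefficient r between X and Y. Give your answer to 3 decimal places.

0.781

r = Cov(X,Y) / (s_X · s_Y) = 42.506 / (2.732 × 19.934)
  = 42.506 / 54.4597 ≈ 0.781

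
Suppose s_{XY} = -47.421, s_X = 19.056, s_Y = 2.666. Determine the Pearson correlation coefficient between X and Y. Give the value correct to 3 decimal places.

r = Cov(X,Y) / (s_X · s_Y) = -47.421 / (19.056 × 2.666)
  = -47.421 / 50.8033 ≈ -0.933

-0.933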